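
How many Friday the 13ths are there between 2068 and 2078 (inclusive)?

20

Friday-the-13ths by year:
2068: Jan, Apr, Jul
2069: Sep, Dec
2070: Jun
2071: Feb, Mar, Nov
2072: May
2073: Jan, Oct
2074: Apr, Jul
2075: Sep, Dec
2076: Mar, Nov
2077: Aug
2078: May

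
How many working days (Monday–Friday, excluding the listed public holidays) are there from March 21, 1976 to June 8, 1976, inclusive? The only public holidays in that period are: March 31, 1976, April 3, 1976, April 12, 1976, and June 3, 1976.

54 working days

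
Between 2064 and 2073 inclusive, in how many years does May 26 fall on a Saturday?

1

Day of week of May 26 in each year:
2064: Mon, 2065: Tue, 2066: Wed, 2067: Thu, 2068: Sat ✓, 2069: Sun, 2070: Mon, 2071: Tue, 2072: Thu, 2073: Fri
Saturdays: 2068.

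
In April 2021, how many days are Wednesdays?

4

2021-04-01 is a Thursday.
From 2021-04-01 to 2021-04-30 is 30 days inclusive.
30 = 7 × 4 + 2, so there are 4 full weeks plus 2 extra days.
Each full week contributes one Wednesday: 4 so far.
The 2 extra days are Thu, Fri — none qualify.
Total: 4 + 0 = 4.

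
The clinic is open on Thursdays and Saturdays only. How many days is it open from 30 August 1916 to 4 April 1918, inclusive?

167

30 August 1916 is a Wednesday.
From 30 August 1916 to 4 April 1918 is 583 days inclusive.
583 = 7 × 83 + 2, so there are 83 full weeks plus 2 extra days.
Each full week contributes 2 days from the set (Thu, Sat): 83 × 2 = 166.
The 2 extra days are Wed, Thu — 1 of them qualifies.
Total: 166 + 1 = 167.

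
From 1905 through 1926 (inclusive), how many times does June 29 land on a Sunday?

3

Day of week of June 29 in each year:
1905: Thu, 1906: Fri, 1907: Sat, 1908: Mon, 1909: Tue, 1910: Wed, 1911: Thu, 1912: Sat, 1913: Sun ✓, 1914: Mon, 1915: Tue, 1916: Thu, 1917: Fri, 1918: Sat, 1919: Sun ✓, 1920: Tue, 1921: Wed, 1922: Thu, 1923: Fri, 1924: Sun ✓, 1925: Mon, 1926: Tue
Sundays: 1913, 1919, 1924.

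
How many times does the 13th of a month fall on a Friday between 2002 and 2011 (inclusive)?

16

Friday-the-13ths by year:
2002: Sep, Dec
2003: Jun
2004: Feb, Aug
2005: May
2006: Jan, Oct
2007: Apr, Jul
2008: Jun
2009: Feb, Mar, Nov
2010: Aug
2011: May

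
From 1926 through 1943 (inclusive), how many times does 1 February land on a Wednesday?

3

Day of week of February 1 in each year:
1926: Mon, 1927: Tue, 1928: Wed ✓, 1929: Fri, 1930: Sat, 1931: Sun, 1932: Mon, 1933: Wed ✓, 1934: Thu, 1935: Fri, 1936: Sat, 1937: Mon, 1938: Tue, 1939: Wed ✓, 1940: Thu, 1941: Sat, 1942: Sun, 1943: Mon
Wednesdays: 1928, 1933, 1939.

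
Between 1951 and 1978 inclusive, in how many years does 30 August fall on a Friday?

4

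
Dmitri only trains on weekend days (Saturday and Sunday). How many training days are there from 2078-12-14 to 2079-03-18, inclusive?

2078-12-14 is a Wednesday.
That's 95 days from start to end, counting both.
95 = 7 × 13 + 4, so there are 13 full weeks plus 4 extra days.
Each full week contributes 2 weekend days (Sat, Sun): 13 × 2 = 26.
The 4 extra days are Wed, Thu, Fri, Sat — 1 of them qualifies.
Total: 26 + 1 = 27.

27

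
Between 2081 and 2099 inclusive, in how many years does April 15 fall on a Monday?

Day of week of April 15 in each year:
2081: Tue, 2082: Wed, 2083: Thu, 2084: Sat, 2085: Sun, 2086: Mon ✓, 2087: Tue, 2088: Thu, 2089: Fri, 2090: Sat, 2091: Sun, 2092: Tue, 2093: Wed, 2094: Thu, 2095: Fri, 2096: Sun, 2097: Mon ✓, 2098: Tue, 2099: Wed
Mondays: 2086, 2097.

2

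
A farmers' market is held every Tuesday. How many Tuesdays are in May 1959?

May 1, 1959 is a Friday.
From May 1, 1959 to May 31, 1959 is 31 days inclusive.
31 = 7 × 4 + 3, so there are 4 full weeks plus 3 extra days.
Each full week contributes one Tuesday: 4 so far.
The 3 extra days are Fri, Sat, Sun — none qualify.
Total: 4 + 0 = 4.

4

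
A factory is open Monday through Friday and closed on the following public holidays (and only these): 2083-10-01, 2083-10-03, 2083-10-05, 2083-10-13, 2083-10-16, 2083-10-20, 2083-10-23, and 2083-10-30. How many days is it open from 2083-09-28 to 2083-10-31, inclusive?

20 working days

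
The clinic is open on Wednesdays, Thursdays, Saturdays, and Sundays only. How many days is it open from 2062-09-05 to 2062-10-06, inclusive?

2062-09-05 is a Tuesday.
The range spans 32 days (inclusive of both endpoints).
32 = 7 × 4 + 4, so there are 4 full weeks plus 4 extra days.
Each full week contributes 4 days from the set (Wed, Thu, Sat, Sun): 4 × 4 = 16.
The 4 extra days are Tue, Wed, Thu, Fri — 2 of them qualify.
Total: 16 + 2 = 18.

18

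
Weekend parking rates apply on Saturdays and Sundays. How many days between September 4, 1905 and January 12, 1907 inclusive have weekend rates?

141

September 4, 1905 is a Monday.
The range spans 496 days (inclusive of both endpoints).
496 = 7 × 70 + 6, so there are 70 full weeks plus 6 extra days.
Each full week contributes 2 weekend days (Sat, Sun): 70 × 2 = 140.
The 6 extra days are Mon, Tue, Wed, Thu, Fri, Sat — 1 of them qualifies.
Total: 140 + 1 = 141.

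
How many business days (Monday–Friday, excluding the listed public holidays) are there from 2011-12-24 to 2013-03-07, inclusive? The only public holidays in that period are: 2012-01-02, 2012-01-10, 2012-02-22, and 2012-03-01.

310 business days

2011-12-24 is a Saturday.
From 2011-12-24 to 2013-03-07 is 440 days inclusive.
440 = 7 × 62 + 6, so there are 62 full weeks plus 6 extra days.
Each full week contributes 5 weekdays (Mon–Fri): 62 × 5 = 310.
The 6 extra days are Saturday, Sunday, Monday, Tuesday, Wednesday, Thursday — 4 of them qualify.
Total: 310 + 4 = 314.
Holidays: 2012-01-02 (Mon); 2012-01-10 (Tue); 2012-02-22 (Wed); 2012-03-01 (Thu).
All 4 holidays fall on weekdays, so subtract 4.
Business days: 314 − 4 = 310.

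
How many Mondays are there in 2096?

January 1, 2096 is a Sunday.
From January 1, 2096 to December 31, 2096 is 366 days inclusive.
366 = 7 × 52 + 2, so there are 52 full weeks plus 2 extra days.
Each full week contributes one Monday: 52 so far.
The 2 extra days are Sun, Mon — 1 of them qualifies.
Total: 52 + 1 = 53.

53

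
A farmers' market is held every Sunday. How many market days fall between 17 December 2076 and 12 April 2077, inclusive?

17 December 2076 is a Thursday.
From 17 December 2076 to 12 April 2077 is 117 days inclusive.
117 = 7 × 16 + 5, so there are 16 full weeks plus 5 extra days.
Each full week contributes one Sunday: 16 so far.
The 5 extra days are Thu, Fri, Sat, Sun, Mon — 1 of them qualifies.
Total: 16 + 1 = 17.

17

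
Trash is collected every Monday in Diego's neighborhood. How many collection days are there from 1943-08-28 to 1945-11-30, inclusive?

1943-08-28 is a Saturday.
The range spans 826 days (inclusive of both endpoints).
826 = 7 × 118, so the span is exactly 118 full weeks.
Each full week contributes one Monday: 118 so far.
Total: 118.

118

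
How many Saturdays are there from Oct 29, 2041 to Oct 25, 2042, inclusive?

Oct 29, 2041 is a Tuesday.
That's 362 days from start to end, counting both.
362 = 7 × 51 + 5, so there are 51 full weeks plus 5 extra days.
Each full week contributes one Saturday: 51 so far.
The 5 extra days are Tuesday, Wednesday, Thursday, Friday, Saturday — 1 of them qualifies.
Total: 51 + 1 = 52.

52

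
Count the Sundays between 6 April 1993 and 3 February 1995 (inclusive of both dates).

95 Sundays

6 April 1993 is a Tuesday.
From 6 April 1993 to 3 February 1995 is 669 days inclusive.
669 = 7 × 95 + 4, so there are 95 full weeks plus 4 extra days.
Each full week contributes one Sunday: 95 so far.
The 4 extra days are Tue, Wed, Thu, Fri — none qualify.
Total: 95 + 0 = 95.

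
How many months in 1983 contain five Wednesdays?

4

A month has five Wednesdays exactly when Wednesday falls within its first (length − 28) days.
Jan: 31 days, starts Sat → 5 of Sat, Sun, Mon
Feb: 28 days, starts Tue → 5 of (none)
Mar: 31 days, starts Tue → 5 of Tue, Wed, Thu ✓
Apr: 30 days, starts Fri → 5 of Fri, Sat
May: 31 days, starts Sun → 5 of Sun, Mon, Tue
Jun: 30 days, starts Wed → 5 of Wed, Thu ✓
Jul: 31 days, starts Fri → 5 of Fri, Sat, Sun
Aug: 31 days, starts Mon → 5 of Mon, Tue, Wed ✓
Sep: 30 days, starts Thu → 5 of Thu, Fri
Oct: 31 days, starts Sat → 5 of Sat, Sun, Mon
Nov: 30 days, starts Tue → 5 of Tue, Wed ✓
Dec: 31 days, starts Thu → 5 of Thu, Fri, Sat
Months with five Wednesdays: Mar, Jun, Aug, Nov.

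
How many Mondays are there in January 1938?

Jan 1, 1938 is a Saturday.
From Jan 1, 1938 to Jan 31, 1938 is 31 days inclusive.
31 = 7 × 4 + 3, so there are 4 full weeks plus 3 extra days.
Each full week contributes one Monday: 4 so far.
The 3 extra days are Saturday, Sunday, Monday — 1 of them qualifies.
Total: 4 + 1 = 5.

5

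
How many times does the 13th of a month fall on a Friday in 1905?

The 13th falls on a Friday when the month's 13th has weekday Fri.
Jan 13 is Fri ✓; Feb 13 is Mon; Mar 13 is Mon; Apr 13 is Thu; May 13 is Sat; Jun 13 is Tue; Jul 13 is Thu; Aug 13 is Sun; Sep 13 is Wed; Oct 13 is Fri ✓; Nov 13 is Mon; Dec 13 is Wed.
Friday the 13ths: Jan, Oct.

2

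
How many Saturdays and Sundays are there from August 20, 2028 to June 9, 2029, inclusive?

August 20, 2028 is a Sunday.
From August 20, 2028 to June 9, 2029 is 294 days inclusive.
294 = 7 × 42, so the span is exactly 42 full weeks.
Each full week contributes 2 weekend days (Sat, Sun): 42 × 2 = 84.

84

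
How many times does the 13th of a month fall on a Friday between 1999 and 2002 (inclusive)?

6

Friday-the-13ths by year:
1999: Aug
2000: Oct
2001: Apr, Jul
2002: Sep, Dec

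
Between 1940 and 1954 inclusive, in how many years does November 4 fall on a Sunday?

Day of week of November 4 in each year:
1940: Mon, 1941: Tue, 1942: Wed, 1943: Thu, 1944: Sat, 1945: Sun ✓, 1946: Mon, 1947: Tue, 1948: Thu, 1949: Fri, 1950: Sat, 1951: Sun ✓, 1952: Tue, 1953: Wed, 1954: Thu
Sundays: 1945, 1951.

2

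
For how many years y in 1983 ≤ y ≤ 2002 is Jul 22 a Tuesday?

Day of week of July 22 in each year:
1983: Fri, 1984: Sun, 1985: Mon, 1986: Tue ✓, 1987: Wed, 1988: Fri, 1989: Sat, 1990: Sun, 1991: Mon, 1992: Wed, 1993: Thu, 1994: Fri, 1995: Sat, 1996: Mon, 1997: Tue ✓, 1998: Wed, 1999: Thu, 2000: Sat, 2001: Sun, 2002: Mon
Tuesdays: 1986, 1997.

2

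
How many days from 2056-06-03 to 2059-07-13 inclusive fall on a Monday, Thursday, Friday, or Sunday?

649

2056-06-03 is a Saturday.
The range spans 1136 days (inclusive of both endpoints).
1136 = 7 × 162 + 2, so there are 162 full weeks plus 2 extra days.
Each full week contributes 4 days from the set (Mon, Thu, Fri, Sun): 162 × 4 = 648.
The 2 extra days are Sat, Sun — 1 of them qualifies.
Total: 648 + 1 = 649.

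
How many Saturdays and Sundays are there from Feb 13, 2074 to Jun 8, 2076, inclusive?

242

Feb 13, 2074 is a Tuesday.
That's 847 days from start to end, counting both.
847 = 7 × 121, so the span is exactly 121 full weeks.
Each full week contributes 2 weekend days (Sat, Sun): 121 × 2 = 242.
Total: 242.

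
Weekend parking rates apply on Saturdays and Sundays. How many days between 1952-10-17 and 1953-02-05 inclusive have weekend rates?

32

1952-10-17 is a Friday.
From 1952-10-17 to 1953-02-05 is 112 days inclusive.
112 = 7 × 16, so the span is exactly 16 full weeks.
Each full week contributes 2 weekend days (Sat, Sun): 16 × 2 = 32.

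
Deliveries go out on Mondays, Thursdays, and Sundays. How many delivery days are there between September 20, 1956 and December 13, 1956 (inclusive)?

37

September 20, 1956 is a Thursday.
From September 20, 1956 to December 13, 1956 is 85 days inclusive.
85 = 7 × 12 + 1, so there are 12 full weeks plus 1 extra day.
Each full week contributes 3 days from the set (Mon, Thu, Sun): 12 × 3 = 36.
The 1 extra day is Thursday — 1 of them qualifies.
Total: 36 + 1 = 37.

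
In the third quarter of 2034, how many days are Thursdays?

13

Jul 1, 2034 is a Saturday.
The range spans 92 days (inclusive of both endpoints).
92 = 7 × 13 + 1, so there are 13 full weeks plus 1 extra day.
Each full week contributes one Thursday: 13 so far.
The 1 extra day is Sat — none qualify.
Total: 13 + 0 = 13.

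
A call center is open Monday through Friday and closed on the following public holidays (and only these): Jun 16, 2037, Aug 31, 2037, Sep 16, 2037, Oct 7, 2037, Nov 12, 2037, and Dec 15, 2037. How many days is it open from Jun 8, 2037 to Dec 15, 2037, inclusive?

131 business days

Jun 8, 2037 is a Monday.
That's 191 days from start to end, counting both.
191 = 7 × 27 + 2, so there are 27 full weeks plus 2 extra days.
Each full week contributes 5 weekdays (Mon–Fri): 27 × 5 = 135.
The 2 extra days are Mon, Tue — 2 of them qualify.
Total: 135 + 2 = 137.
Holidays: Jun 16, 2037 (Tue); Aug 31, 2037 (Mon); Sep 16, 2037 (Wed); Oct 7, 2037 (Wed); Nov 12, 2037 (Thu); Dec 15, 2037 (Tue).
All 6 holidays fall on weekdays, so subtract 6.
Business days: 137 − 6 = 131.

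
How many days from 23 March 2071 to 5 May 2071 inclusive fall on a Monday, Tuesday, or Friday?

20

23 March 2071 is a Monday.
The range spans 44 days (inclusive of both endpoints).
44 = 7 × 6 + 2, so there are 6 full weeks plus 2 extra days.
Each full week contributes 3 days from the set (Mon, Tue, Fri): 6 × 3 = 18.
The 2 extra days are Mon, Tue — 2 of them qualify.
Total: 18 + 2 = 20.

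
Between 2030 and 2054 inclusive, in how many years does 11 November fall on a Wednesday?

4

Day of week of November 11 in each year:
2030: Mon, 2031: Tue, 2032: Thu, 2033: Fri, 2034: Sat, 2035: Sun, 2036: Tue, 2037: Wed ✓, 2038: Thu, 2039: Fri, 2040: Sun, 2041: Mon, 2042: Tue, 2043: Wed ✓, 2044: Fri, 2045: Sat, 2046: Sun, 2047: Mon, 2048: Wed ✓, 2049: Thu, 2050: Fri, 2051: Sat, 2052: Mon, 2053: Tue, 2054: Wed ✓
Wednesdays: 2037, 2043, 2048, 2054.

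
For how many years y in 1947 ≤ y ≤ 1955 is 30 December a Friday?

2

Day of week of December 30 in each year:
1947: Tue, 1948: Thu, 1949: Fri ✓, 1950: Sat, 1951: Sun, 1952: Tue, 1953: Wed, 1954: Thu, 1955: Fri ✓
Fridays: 1949, 1955.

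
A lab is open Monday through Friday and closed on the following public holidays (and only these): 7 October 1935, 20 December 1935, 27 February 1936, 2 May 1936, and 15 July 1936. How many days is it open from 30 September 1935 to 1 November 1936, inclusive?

281

30 September 1935 is a Monday.
The range spans 399 days (inclusive of both endpoints).
399 = 7 × 57, so the span is exactly 57 full weeks.
Each full week contributes 5 weekdays (Mon–Fri): 57 × 5 = 285.
Holidays: 7 October 1935 (Mon); 20 December 1935 (Fri); 27 February 1936 (Thu); 2 May 1936 (Sat); 15 July 1936 (Wed).
4 of the 5 holidays fall on weekdays; the rest are weekends and were already excluded.
Business days: 285 − 4 = 281.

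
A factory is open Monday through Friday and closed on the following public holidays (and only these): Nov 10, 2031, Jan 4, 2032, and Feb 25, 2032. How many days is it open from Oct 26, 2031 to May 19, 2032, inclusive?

146 business days

Oct 26, 2031 is a Sunday.
That's 207 days from start to end, counting both.
207 = 7 × 29 + 4, so there are 29 full weeks plus 4 extra days.
Each full week contributes 5 weekdays (Mon–Fri): 29 × 5 = 145.
The 4 extra days are Sunday, Monday, Tuesday, Wednesday — 3 of them qualify.
Total: 145 + 3 = 148.
Holidays: Nov 10, 2031 (Mon); Jan 4, 2032 (Sun); Feb 25, 2032 (Wed).
2 of the 3 holidays fall on weekdays; the rest are weekends and were already excluded.
Business days: 148 − 2 = 146.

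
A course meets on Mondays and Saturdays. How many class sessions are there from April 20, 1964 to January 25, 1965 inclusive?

April 20, 1964 is a Monday.
That's 281 days from start to end, counting both.
281 = 7 × 40 + 1, so there are 40 full weeks plus 1 extra day.
Each full week contributes 2 days from the set (Mon, Sat): 40 × 2 = 80.
The 1 extra day is Mon — 1 of them qualifies.
Total: 80 + 1 = 81.

81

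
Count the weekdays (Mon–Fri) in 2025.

January 1, 2025 is a Wednesday.
That's 365 days from start to end, counting both.
365 = 7 × 52 + 1, so there are 52 full weeks plus 1 extra day.
Each full week contributes 5 weekdays (Mon–Fri): 52 × 5 = 260.
The 1 extra day is Wednesday — 1 of them qualifies.
Total: 260 + 1 = 261.

261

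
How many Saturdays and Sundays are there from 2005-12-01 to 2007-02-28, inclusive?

130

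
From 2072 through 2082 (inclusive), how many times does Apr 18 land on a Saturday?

Day of week of April 18 in each year:
2072: Mon, 2073: Tue, 2074: Wed, 2075: Thu, 2076: Sat ✓, 2077: Sun, 2078: Mon, 2079: Tue, 2080: Thu, 2081: Fri, 2082: Sat ✓
Saturdays: 2076, 2082.

2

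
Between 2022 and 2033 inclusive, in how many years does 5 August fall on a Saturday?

Day of week of August 5 in each year:
2022: Fri, 2023: Sat ✓, 2024: Mon, 2025: Tue, 2026: Wed, 2027: Thu, 2028: Sat ✓, 2029: Sun, 2030: Mon, 2031: Tue, 2032: Thu, 2033: Fri
Saturdays: 2023, 2028.

2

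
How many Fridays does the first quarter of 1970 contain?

Jan 1, 1970 is a Thursday.
The range spans 90 days (inclusive of both endpoints).
90 = 7 × 12 + 6, so there are 12 full weeks plus 6 extra days.
Each full week contributes one Friday: 12 so far.
The 6 extra days are Thu, Fri, Sat, Sun, Mon, Tue — 1 of them qualifies.
Total: 12 + 1 = 13.

13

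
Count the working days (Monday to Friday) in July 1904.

July 1, 1904 is a Friday.
From July 1, 1904 to July 31, 1904 is 31 days inclusive.
31 = 7 × 4 + 3, so there are 4 full weeks plus 3 extra days.
Each full week contributes 5 weekdays (Mon–Fri): 4 × 5 = 20.
The 3 extra days are Friday, Saturday, Sunday — 1 of them qualifies.
Total: 20 + 1 = 21.

21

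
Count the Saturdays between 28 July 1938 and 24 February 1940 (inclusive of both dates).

83 Saturdays

28 July 1938 is a Thursday.
The range spans 577 days (inclusive of both endpoints).
577 = 7 × 82 + 3, so there are 82 full weeks plus 3 extra days.
Each full week contributes one Saturday: 82 so far.
The 3 extra days are Thu, Fri, Sat — 1 of them qualifies.
Total: 82 + 1 = 83.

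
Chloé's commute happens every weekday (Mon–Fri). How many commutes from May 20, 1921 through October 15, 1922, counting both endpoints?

May 20, 1921 is a Friday.
From May 20, 1921 to October 15, 1922 is 514 days inclusive.
514 = 7 × 73 + 3, so there are 73 full weeks plus 3 extra days.
Each full week contributes 5 weekdays (Mon–Fri): 73 × 5 = 365.
The 3 extra days are Fri, Sat, Sun — 1 of them qualifies.
Total: 365 + 1 = 366.

366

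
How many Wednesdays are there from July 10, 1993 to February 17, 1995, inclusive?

84 Wednesdays

July 10, 1993 is a Saturday.
That's 588 days from start to end, counting both.
588 = 7 × 84, so the span is exactly 84 full weeks.
Each full week contributes one Wednesday: 84 so far.
Total: 84.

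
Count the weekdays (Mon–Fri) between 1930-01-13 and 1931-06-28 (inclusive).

380 weekdays

1930-01-13 is a Monday.
From 1930-01-13 to 1931-06-28 is 532 days inclusive.
532 = 7 × 76, so the span is exactly 76 full weeks.
Each full week contributes 5 weekdays (Mon–Fri): 76 × 5 = 380.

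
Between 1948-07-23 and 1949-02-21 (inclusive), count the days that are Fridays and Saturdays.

1948-07-23 is a Friday.
The range spans 214 days (inclusive of both endpoints).
214 = 7 × 30 + 4, so there are 30 full weeks plus 4 extra days.
Each full week contributes 2 days from the set (Fri, Sat): 30 × 2 = 60.
The 4 extra days are Friday, Saturday, Sunday, Monday — 2 of them qualify.
Total: 60 + 2 = 62.

62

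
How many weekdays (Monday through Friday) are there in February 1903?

Feb 1, 1903 is a Sunday.
That's 28 days from start to end, counting both.
28 = 7 × 4, so the span is exactly 4 full weeks.
Each full week contributes 5 weekdays (Mon–Fri): 4 × 5 = 20.
Total: 20.

20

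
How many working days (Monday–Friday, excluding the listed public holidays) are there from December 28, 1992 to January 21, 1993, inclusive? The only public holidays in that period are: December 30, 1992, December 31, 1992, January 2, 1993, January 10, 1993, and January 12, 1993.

December 28, 1992 is a Monday.
The range spans 25 days (inclusive of both endpoints).
25 = 7 × 3 + 4, so there are 3 full weeks plus 4 extra days.
Each full week contributes 5 weekdays (Mon–Fri): 3 × 5 = 15.
The 4 extra days are Mon, Tue, Wed, Thu — 4 of them qualify.
Total: 15 + 4 = 19.
Holidays: December 30, 1992 (Wed); December 31, 1992 (Thu); January 2, 1993 (Sat); January 10, 1993 (Sun); January 12, 1993 (Tue).
3 of the 5 holidays fall on weekdays; the rest are weekends and were already excluded.
Business days: 19 − 3 = 16.

16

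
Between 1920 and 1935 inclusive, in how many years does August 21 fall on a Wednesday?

Day of week of August 21 in each year:
1920: Sat, 1921: Sun, 1922: Mon, 1923: Tue, 1924: Thu, 1925: Fri, 1926: Sat, 1927: Sun, 1928: Tue, 1929: Wed ✓, 1930: Thu, 1931: Fri, 1932: Sun, 1933: Mon, 1934: Tue, 1935: Wed ✓
Wednesdays: 1929, 1935.

2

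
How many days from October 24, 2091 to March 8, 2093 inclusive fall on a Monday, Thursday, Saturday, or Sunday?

October 24, 2091 is a Wednesday.
The range spans 502 days (inclusive of both endpoints).
502 = 7 × 71 + 5, so there are 71 full weeks plus 5 extra days.
Each full week contributes 4 days from the set (Mon, Thu, Sat, Sun): 71 × 4 = 284.
The 5 extra days are Wednesday, Thursday, Friday, Saturday, Sunday — 3 of them qualify.
Total: 284 + 3 = 287.

287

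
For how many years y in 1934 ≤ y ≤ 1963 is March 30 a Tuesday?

Day of week of March 30 in each year:
1934: Fri, 1935: Sat, 1936: Mon, 1937: Tue ✓, 1938: Wed, 1939: Thu, 1940: Sat, 1941: Sun, 1942: Mon, 1943: Tue ✓, 1944: Thu, 1945: Fri, 1946: Sat, 1947: Sun, 1948: Tue ✓, 1949: Wed, 1950: Thu, 1951: Fri, 1952: Sun, 1953: Mon, 1954: Tue ✓, 1955: Wed, 1956: Fri, 1957: Sat, 1958: Sun, 1959: Mon, 1960: Wed, 1961: Thu, 1962: Fri, 1963: Sat
Tuesdays: 1937, 1943, 1948, 1954.

4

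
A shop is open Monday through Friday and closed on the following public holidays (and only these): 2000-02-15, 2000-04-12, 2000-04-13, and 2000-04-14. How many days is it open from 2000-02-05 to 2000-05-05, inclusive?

2000-02-05 is a Saturday.
From 2000-02-05 to 2000-05-05 is 91 days inclusive.
91 = 7 × 13, so the span is exactly 13 full weeks.
Each full week contributes 5 weekdays (Mon–Fri): 13 × 5 = 65.
Holidays: 2000-02-15 (Tue); 2000-04-12 (Wed); 2000-04-13 (Thu); 2000-04-14 (Fri).
All 4 holidays fall on weekdays, so subtract 4.
Business days: 65 − 4 = 61.

61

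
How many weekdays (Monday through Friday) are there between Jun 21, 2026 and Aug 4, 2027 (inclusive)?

Jun 21, 2026 is a Sunday.
That's 410 days from start to end, counting both.
410 = 7 × 58 + 4, so there are 58 full weeks plus 4 extra days.
Each full week contributes 5 weekdays (Mon–Fri): 58 × 5 = 290.
The 4 extra days are Sunday, Monday, Tuesday, Wednesday — 3 of them qualify.
Total: 290 + 3 = 293.

293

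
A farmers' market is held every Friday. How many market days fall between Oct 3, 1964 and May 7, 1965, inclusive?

31 Fridays

Oct 3, 1964 is a Saturday.
That's 217 days from start to end, counting both.
217 = 7 × 31, so the span is exactly 31 full weeks.
Each full week contributes one Friday: 31 so far.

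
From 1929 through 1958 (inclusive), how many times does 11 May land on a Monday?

4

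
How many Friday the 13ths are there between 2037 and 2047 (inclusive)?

21

Friday-the-13ths by year:
2037: Feb, Mar, Nov
2038: Aug
2039: May
2040: Jan, Apr, Jul
2041: Sep, Dec
2042: Jun
2043: Feb, Mar, Nov
2044: May
2045: Jan, Oct
2046: Apr, Jul
2047: Sep, Dec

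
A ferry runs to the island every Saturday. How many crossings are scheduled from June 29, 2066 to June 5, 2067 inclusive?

49 Saturdays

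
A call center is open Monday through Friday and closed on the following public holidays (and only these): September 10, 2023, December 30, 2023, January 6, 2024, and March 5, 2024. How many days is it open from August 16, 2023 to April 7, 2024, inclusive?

167

August 16, 2023 is a Wednesday.
From August 16, 2023 to April 7, 2024 is 236 days inclusive.
236 = 7 × 33 + 5, so there are 33 full weeks plus 5 extra days.
Each full week contributes 5 weekdays (Mon–Fri): 33 × 5 = 165.
The 5 extra days are Wednesday, Thursday, Friday, Saturday, Sunday — 3 of them qualify.
Total: 165 + 3 = 168.
Holidays: September 10, 2023 (Sun); December 30, 2023 (Sat); January 6, 2024 (Sat); March 5, 2024 (Tue).
1 of the 4 holidays fall on weekdays; the rest are weekends and were already excluded.
Business days: 168 − 1 = 167.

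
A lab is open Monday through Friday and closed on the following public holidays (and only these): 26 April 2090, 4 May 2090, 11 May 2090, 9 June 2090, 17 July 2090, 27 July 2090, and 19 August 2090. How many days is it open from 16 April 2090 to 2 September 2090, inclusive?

16 April 2090 is a Sunday.
From 16 April 2090 to 2 September 2090 is 140 days inclusive.
140 = 7 × 20, so the span is exactly 20 full weeks.
Each full week contributes 5 weekdays (Mon–Fri): 20 × 5 = 100.
Total: 100.
Holidays: 26 April 2090 (Wed); 4 May 2090 (Thu); 11 May 2090 (Thu); 9 June 2090 (Fri); 17 July 2090 (Mon); 27 July 2090 (Thu); 19 August 2090 (Sat).
6 of the 7 holidays fall on weekdays; the rest are weekends and were already excluded.
Business days: 100 − 6 = 94.

94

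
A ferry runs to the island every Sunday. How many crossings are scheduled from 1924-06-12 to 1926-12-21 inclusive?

1924-06-12 is a Thursday.
The range spans 923 days (inclusive of both endpoints).
923 = 7 × 131 + 6, so there are 131 full weeks plus 6 extra days.
Each full week contributes one Sunday: 131 so far.
The 6 extra days are Thu, Fri, Sat, Sun, Mon, Tue — 1 of them qualifies.
Total: 131 + 1 = 132.

132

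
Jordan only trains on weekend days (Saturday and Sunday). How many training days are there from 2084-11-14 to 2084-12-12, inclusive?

8

2084-11-14 is a Tuesday.
From 2084-11-14 to 2084-12-12 is 29 days inclusive.
29 = 7 × 4 + 1, so there are 4 full weeks plus 1 extra day.
Each full week contributes 2 weekend days (Sat, Sun): 4 × 2 = 8.
The 1 extra day is Tue — none qualify.
Total: 8 + 0 = 8.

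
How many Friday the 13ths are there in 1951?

2

The 13th falls on a Friday when the month's 13th has weekday Fri.
Jan 13 is Sat; Feb 13 is Tue; Mar 13 is Tue; Apr 13 is Fri ✓; May 13 is Sun; Jun 13 is Wed; Jul 13 is Fri ✓; Aug 13 is Mon; Sep 13 is Thu; Oct 13 is Sat; Nov 13 is Tue; Dec 13 is Thu.
Friday the 13ths: Apr, Jul.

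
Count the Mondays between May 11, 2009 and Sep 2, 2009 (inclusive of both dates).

17 Mondays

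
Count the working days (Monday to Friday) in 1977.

Jan 1, 1977 is a Saturday.
That's 365 days from start to end, counting both.
365 = 7 × 52 + 1, so there are 52 full weeks plus 1 extra day.
Each full week contributes 5 weekdays (Mon–Fri): 52 × 5 = 260.
The 1 extra day is Sat — none qualify.
Total: 260 + 0 = 260.

260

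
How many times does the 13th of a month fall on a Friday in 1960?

The 13th falls on a Friday when the month's 13th has weekday Fri.
Jan 13 is Wed; Feb 13 is Sat; Mar 13 is Sun; Apr 13 is Wed; May 13 is Fri ✓; Jun 13 is Mon; Jul 13 is Wed; Aug 13 is Sat; Sep 13 is Tue; Oct 13 is Thu; Nov 13 is Sun; Dec 13 is Tue.
Friday the 13ths: May.

1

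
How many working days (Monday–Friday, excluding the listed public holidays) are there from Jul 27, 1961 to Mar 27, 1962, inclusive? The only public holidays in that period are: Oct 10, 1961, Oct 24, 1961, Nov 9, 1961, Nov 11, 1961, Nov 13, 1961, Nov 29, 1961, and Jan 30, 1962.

Jul 27, 1961 is a Thursday.
From Jul 27, 1961 to Mar 27, 1962 is 244 days inclusive.
244 = 7 × 34 + 6, so there are 34 full weeks plus 6 extra days.
Each full week contributes 5 weekdays (Mon–Fri): 34 × 5 = 170.
The 6 extra days are Thursday, Friday, Saturday, Sunday, Monday, Tuesday — 4 of them qualify.
Total: 170 + 4 = 174.
Holidays: Oct 10, 1961 (Tue); Oct 24, 1961 (Tue); Nov 9, 1961 (Thu); Nov 11, 1961 (Sat); Nov 13, 1961 (Mon); Nov 29, 1961 (Wed); Jan 30, 1962 (Tue).
6 of the 7 holidays fall on weekdays; the rest are weekends and were already excluded.
Business days: 174 − 6 = 168.

168 working days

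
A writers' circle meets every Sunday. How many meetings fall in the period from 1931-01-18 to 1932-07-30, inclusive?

1931-01-18 is a Sunday.
The range spans 560 days (inclusive of both endpoints).
560 = 7 × 80, so the span is exactly 80 full weeks.
Each full week contributes one Sunday: 80 so far.

80 Sundays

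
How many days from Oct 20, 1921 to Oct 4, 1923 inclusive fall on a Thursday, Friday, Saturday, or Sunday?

Oct 20, 1921 is a Thursday.
That's 715 days from start to end, counting both.
715 = 7 × 102 + 1, so there are 102 full weeks plus 1 extra day.
Each full week contributes 4 days from the set (Thu, Fri, Sat, Sun): 102 × 4 = 408.
The 1 extra day is Thu — 1 of them qualifies.
Total: 408 + 1 = 409.

409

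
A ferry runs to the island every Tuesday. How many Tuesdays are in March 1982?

5

1982-03-01 is a Monday.
That's 31 days from start to end, counting both.
31 = 7 × 4 + 3, so there are 4 full weeks plus 3 extra days.
Each full week contributes one Tuesday: 4 so far.
The 3 extra days are Mon, Tue, Wed — 1 of them qualifies.
Total: 4 + 1 = 5.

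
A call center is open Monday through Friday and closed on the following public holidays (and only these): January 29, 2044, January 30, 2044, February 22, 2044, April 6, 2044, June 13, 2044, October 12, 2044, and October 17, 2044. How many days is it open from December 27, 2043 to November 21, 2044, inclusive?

December 27, 2043 is a Sunday.
That's 331 days from start to end, counting both.
331 = 7 × 47 + 2, so there are 47 full weeks plus 2 extra days.
Each full week contributes 5 weekdays (Mon–Fri): 47 × 5 = 235.
The 2 extra days are Sun, Mon — 1 of them qualifies.
Total: 235 + 1 = 236.
Holidays: January 29, 2044 (Fri); January 30, 2044 (Sat); February 22, 2044 (Mon); April 6, 2044 (Wed); June 13, 2044 (Mon); October 12, 2044 (Wed); October 17, 2044 (Mon).
6 of the 7 holidays fall on weekdays; the rest are weekends and were already excluded.
Business days: 236 − 6 = 230.

230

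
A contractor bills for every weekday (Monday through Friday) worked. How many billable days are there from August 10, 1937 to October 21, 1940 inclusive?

August 10, 1937 is a Tuesday.
From August 10, 1937 to October 21, 1940 is 1169 days inclusive.
1169 = 7 × 167, so the span is exactly 167 full weeks.
Each full week contributes 5 weekdays (Mon–Fri): 167 × 5 = 835.

835 weekdays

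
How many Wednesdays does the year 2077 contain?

52

January 1, 2077 is a Friday.
The range spans 365 days (inclusive of both endpoints).
365 = 7 × 52 + 1, so there are 52 full weeks plus 1 extra day.
Each full week contributes one Wednesday: 52 so far.
The 1 extra day is Fri — none qualify.
Total: 52 + 0 = 52.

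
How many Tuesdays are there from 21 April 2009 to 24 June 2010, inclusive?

62

21 April 2009 is a Tuesday.
From 21 April 2009 to 24 June 2010 is 430 days inclusive.
430 = 7 × 61 + 3, so there are 61 full weeks plus 3 extra days.
Each full week contributes one Tuesday: 61 so far.
The 3 extra days are Tuesday, Wednesday, Thursday — 1 of them qualifies.
Total: 61 + 1 = 62.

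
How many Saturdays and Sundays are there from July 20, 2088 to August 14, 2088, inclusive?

7

July 20, 2088 is a Tuesday.
The range spans 26 days (inclusive of both endpoints).
26 = 7 × 3 + 5, so there are 3 full weeks plus 5 extra days.
Each full week contributes 2 weekend days (Sat, Sun): 3 × 2 = 6.
The 5 extra days are Tue, Wed, Thu, Fri, Sat — 1 of them qualifies.
Total: 6 + 1 = 7.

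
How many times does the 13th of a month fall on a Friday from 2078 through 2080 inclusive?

5

Friday-the-13ths by year:
2078: May
2079: Jan, Oct
2080: Sep, Dec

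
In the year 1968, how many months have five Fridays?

A month has five Fridays exactly when Friday falls within its first (length − 28) days.
Jan: 31 days, starts Mon → 5 of Mon, Tue, Wed
Feb: 29 days, starts Thu → 5 of Thu
Mar: 31 days, starts Fri → 5 of Fri, Sat, Sun ✓
Apr: 30 days, starts Mon → 5 of Mon, Tue
May: 31 days, starts Wed → 5 of Wed, Thu, Fri ✓
Jun: 30 days, starts Sat → 5 of Sat, Sun
Jul: 31 days, starts Mon → 5 of Mon, Tue, Wed
Aug: 31 days, starts Thu → 5 of Thu, Fri, Sat ✓
Sep: 30 days, starts Sun → 5 of Sun, Mon
Oct: 31 days, starts Tue → 5 of Tue, Wed, Thu
Nov: 30 days, starts Fri → 5 of Fri, Sat ✓
Dec: 31 days, starts Sun → 5 of Sun, Mon, Tue
Months with five Fridays: Mar, May, Aug, Nov.

4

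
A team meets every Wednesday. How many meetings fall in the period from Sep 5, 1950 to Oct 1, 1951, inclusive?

56

Sep 5, 1950 is a Tuesday.
The range spans 392 days (inclusive of both endpoints).
392 = 7 × 56, so the span is exactly 56 full weeks.
Each full week contributes one Wednesday: 56 so far.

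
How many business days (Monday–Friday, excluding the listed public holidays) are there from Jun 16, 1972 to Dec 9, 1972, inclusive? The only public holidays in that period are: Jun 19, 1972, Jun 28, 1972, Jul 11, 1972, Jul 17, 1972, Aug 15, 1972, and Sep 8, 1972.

120 business days

Jun 16, 1972 is a Friday.
The range spans 177 days (inclusive of both endpoints).
177 = 7 × 25 + 2, so there are 25 full weeks plus 2 extra days.
Each full week contributes 5 weekdays (Mon–Fri): 25 × 5 = 125.
The 2 extra days are Friday, Saturday — 1 of them qualifies.
Total: 125 + 1 = 126.
Holidays: Jun 19, 1972 (Mon); Jun 28, 1972 (Wed); Jul 11, 1972 (Tue); Jul 17, 1972 (Mon); Aug 15, 1972 (Tue); Sep 8, 1972 (Fri).
All 6 holidays fall on weekdays, so subtract 6.
Business days: 126 − 6 = 120.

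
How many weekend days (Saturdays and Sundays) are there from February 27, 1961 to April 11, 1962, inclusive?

116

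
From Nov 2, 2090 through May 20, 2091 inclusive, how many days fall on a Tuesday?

28

Nov 2, 2090 is a Thursday.
From Nov 2, 2090 to May 20, 2091 is 200 days inclusive.
200 = 7 × 28 + 4, so there are 28 full weeks plus 4 extra days.
Each full week contributes one Tuesday: 28 so far.
The 4 extra days are Thursday, Friday, Saturday, Sunday — none qualify.
Total: 28 + 0 = 28.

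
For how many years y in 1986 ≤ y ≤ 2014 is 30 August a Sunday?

4

Day of week of August 30 in each year:
1986: Sat, 1987: Sun ✓, 1988: Tue, 1989: Wed, 1990: Thu, 1991: Fri, 1992: Sun ✓, 1993: Mon, 1994: Tue, 1995: Wed, 1996: Fri, 1997: Sat, 1998: Sun ✓, 1999: Mon, 2000: Wed, 2001: Thu, 2002: Fri, 2003: Sat, 2004: Mon, 2005: Tue, 2006: Wed, 2007: Thu, 2008: Sat, 2009: Sun ✓, 2010: Mon, 2011: Tue, 2012: Thu, 2013: Fri, 2014: Sat
Sundays: 1987, 1992, 1998, 2009.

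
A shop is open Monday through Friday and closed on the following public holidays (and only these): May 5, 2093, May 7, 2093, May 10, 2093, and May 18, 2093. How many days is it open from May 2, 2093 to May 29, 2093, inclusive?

May 2, 2093 is a Saturday.
From May 2, 2093 to May 29, 2093 is 28 days inclusive.
28 = 7 × 4, so the span is exactly 4 full weeks.
Each full week contributes 5 weekdays (Mon–Fri): 4 × 5 = 20.
Total: 20.
Holidays: May 5, 2093 (Tue); May 7, 2093 (Thu); May 10, 2093 (Sun); May 18, 2093 (Mon).
3 of the 4 holidays fall on weekdays; the rest are weekends and were already excluded.
Business days: 20 − 3 = 17.

17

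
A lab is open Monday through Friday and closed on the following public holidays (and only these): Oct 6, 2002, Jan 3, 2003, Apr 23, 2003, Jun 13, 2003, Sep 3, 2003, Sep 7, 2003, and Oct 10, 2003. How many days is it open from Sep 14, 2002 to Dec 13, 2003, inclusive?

Sep 14, 2002 is a Saturday.
From Sep 14, 2002 to Dec 13, 2003 is 456 days inclusive.
456 = 7 × 65 + 1, so there are 65 full weeks plus 1 extra day.
Each full week contributes 5 weekdays (Mon–Fri): 65 × 5 = 325.
The 1 extra day is Sat — none qualify.
Total: 325 + 0 = 325.
Holidays: Oct 6, 2002 (Sun); Jan 3, 2003 (Fri); Apr 23, 2003 (Wed); Jun 13, 2003 (Fri); Sep 3, 2003 (Wed); Sep 7, 2003 (Sun); Oct 10, 2003 (Fri).
5 of the 7 holidays fall on weekdays; the rest are weekends and were already excluded.
Business days: 325 − 5 = 320.

320 working days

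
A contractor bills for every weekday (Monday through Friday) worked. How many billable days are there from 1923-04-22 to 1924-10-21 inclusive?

392

1923-04-22 is a Sunday.
The range spans 549 days (inclusive of both endpoints).
549 = 7 × 78 + 3, so there are 78 full weeks plus 3 extra days.
Each full week contributes 5 weekdays (Mon–Fri): 78 × 5 = 390.
The 3 extra days are Sun, Mon, Tue — 2 of them qualify.
Total: 390 + 2 = 392.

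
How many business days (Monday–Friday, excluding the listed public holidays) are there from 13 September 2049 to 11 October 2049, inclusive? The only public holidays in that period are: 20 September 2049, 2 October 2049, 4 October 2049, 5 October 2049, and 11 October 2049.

17 business days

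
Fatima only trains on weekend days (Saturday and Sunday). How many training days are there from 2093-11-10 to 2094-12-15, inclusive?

114

2093-11-10 is a Tuesday.
The range spans 401 days (inclusive of both endpoints).
401 = 7 × 57 + 2, so there are 57 full weeks plus 2 extra days.
Each full week contributes 2 weekend days (Sat, Sun): 57 × 2 = 114.
The 2 extra days are Tue, Wed — none qualify.
Total: 114 + 0 = 114.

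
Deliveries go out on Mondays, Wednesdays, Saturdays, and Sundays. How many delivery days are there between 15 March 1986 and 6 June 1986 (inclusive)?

48

15 March 1986 is a Saturday.
From 15 March 1986 to 6 June 1986 is 84 days inclusive.
84 = 7 × 12, so the span is exactly 12 full weeks.
Each full week contributes 4 days from the set (Mon, Wed, Sat, Sun): 12 × 4 = 48.
Total: 48.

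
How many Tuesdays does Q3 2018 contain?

13

1 July 2018 is a Sunday.
The range spans 92 days (inclusive of both endpoints).
92 = 7 × 13 + 1, so there are 13 full weeks plus 1 extra day.
Each full week contributes one Tuesday: 13 so far.
The 1 extra day is Sun — none qualify.
Total: 13 + 0 = 13.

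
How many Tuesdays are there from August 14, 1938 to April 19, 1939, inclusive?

August 14, 1938 is a Sunday.
That's 249 days from start to end, counting both.
249 = 7 × 35 + 4, so there are 35 full weeks plus 4 extra days.
Each full week contributes one Tuesday: 35 so far.
The 4 extra days are Sun, Mon, Tue, Wed — 1 of them qualifies.
Total: 35 + 1 = 36.

36 Tuesdays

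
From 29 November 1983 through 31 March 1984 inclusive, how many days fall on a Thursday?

29 November 1983 is a Tuesday.
From 29 November 1983 to 31 March 1984 is 124 days inclusive.
124 = 7 × 17 + 5, so there are 17 full weeks plus 5 extra days.
Each full week contributes one Thursday: 17 so far.
The 5 extra days are Tuesday, Wednesday, Thursday, Friday, Saturday — 1 of them qualifies.
Total: 17 + 1 = 18.

18 Thursdays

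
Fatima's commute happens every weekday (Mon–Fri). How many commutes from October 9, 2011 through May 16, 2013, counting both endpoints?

419

October 9, 2011 is a Sunday.
The range spans 586 days (inclusive of both endpoints).
586 = 7 × 83 + 5, so there are 83 full weeks plus 5 extra days.
Each full week contributes 5 weekdays (Mon–Fri): 83 × 5 = 415.
The 5 extra days are Sunday, Monday, Tuesday, Wednesday, Thursday — 4 of them qualify.
Total: 415 + 4 = 419.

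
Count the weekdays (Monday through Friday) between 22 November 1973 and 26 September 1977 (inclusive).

1003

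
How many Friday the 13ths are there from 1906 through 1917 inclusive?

20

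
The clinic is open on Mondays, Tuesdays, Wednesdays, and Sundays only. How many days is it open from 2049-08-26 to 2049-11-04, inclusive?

40

2049-08-26 is a Thursday.
The range spans 71 days (inclusive of both endpoints).
71 = 7 × 10 + 1, so there are 10 full weeks plus 1 extra day.
Each full week contributes 4 days from the set (Mon, Tue, Wed, Sun): 10 × 4 = 40.
The 1 extra day is Thursday — none qualify.
Total: 40 + 0 = 40.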